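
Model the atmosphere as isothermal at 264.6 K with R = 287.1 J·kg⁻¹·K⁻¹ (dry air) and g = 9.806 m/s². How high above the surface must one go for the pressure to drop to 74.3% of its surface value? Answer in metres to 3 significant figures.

z ≈ 2300 m

Scale height: H = RT/g = 287.1 × 264.6 / 9.806 = 7747.0 m.
Set P/P₀ = exp(−z/H) = 0.743, so z = −H ln(0.743).
−ln(0.743) = 0.29706; z = 7747.0 × 0.29706 = 2301.3 m.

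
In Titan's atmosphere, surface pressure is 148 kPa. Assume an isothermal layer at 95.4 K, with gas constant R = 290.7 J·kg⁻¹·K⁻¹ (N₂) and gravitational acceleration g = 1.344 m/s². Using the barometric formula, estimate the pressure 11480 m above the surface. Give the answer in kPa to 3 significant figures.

P ≈ 84.8 kPa

Scale height: H = RT/g = 290.7 × 95.4 / 1.344 = 20635 m.
Barometric formula: P = P₀ exp(−z/H).
z/H = 11480/20635 = 0.55634; exp(−0.55634) = 0.57330.
P = 148 × 0.57330 = 84.848 kPa.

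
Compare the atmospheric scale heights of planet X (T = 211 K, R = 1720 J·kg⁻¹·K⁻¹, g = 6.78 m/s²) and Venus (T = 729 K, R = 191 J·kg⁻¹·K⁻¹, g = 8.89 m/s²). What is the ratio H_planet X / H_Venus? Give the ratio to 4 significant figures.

H = RT/g for each body.
H_planet X = 1720 × 211 / 6.78 = 53528 m.
H_Venus = 191 × 729 / 8.89 = 15662 m.
H_planet X/H_Venus = 53528/15662 = 3.4177.

H_planet X/H_Venus ≈ 3.418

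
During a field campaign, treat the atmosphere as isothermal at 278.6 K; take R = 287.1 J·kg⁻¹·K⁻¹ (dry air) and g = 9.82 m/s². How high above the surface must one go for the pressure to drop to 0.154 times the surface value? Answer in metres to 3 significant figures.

z ≈ 15200 m

Scale height: H = RT/g = 287.1 × 278.6 / 9.82 = 8145.2 m.
Set P/P₀ = exp(−z/H) = 0.154, so z = −H ln(0.154).
−ln(0.154) = 1.8708; z = 8145.2 × 1.8708 = 15238 m.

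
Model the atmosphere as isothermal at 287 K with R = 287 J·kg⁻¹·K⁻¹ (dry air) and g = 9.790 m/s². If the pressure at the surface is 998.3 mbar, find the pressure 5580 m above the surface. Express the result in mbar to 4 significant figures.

P ≈ 514.3 mbar

Scale height: H = RT/g = 287 × 287 / 9.790 = 8413.6 m.
Barometric formula: P = P₀ exp(−z/H).
z/H = 5580.0/8413.6 = 0.66321; exp(−0.66321) = 0.51519.
P = 998.3 × 0.51519 = 514.31 mbar.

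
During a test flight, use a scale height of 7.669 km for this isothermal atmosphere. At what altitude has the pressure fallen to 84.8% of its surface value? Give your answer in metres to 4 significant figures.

z ≈ 1264 m

Set P/P₀ = exp(−z/H) = 0.848, so z = −H ln(0.848).
−ln(0.848) = 0.16487; z = 7669.0 × 0.16487 = 1264.4 m.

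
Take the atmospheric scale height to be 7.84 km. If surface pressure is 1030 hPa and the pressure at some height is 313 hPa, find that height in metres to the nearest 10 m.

Invert the barometric formula: z = H ln(P₀/P).
P₀/P = 1030/313 = 3.2907; ln(3.2907) = 1.1911.
z = 7840.0 × 1.1911 = 9338.2 m.

z ≈ 9340 m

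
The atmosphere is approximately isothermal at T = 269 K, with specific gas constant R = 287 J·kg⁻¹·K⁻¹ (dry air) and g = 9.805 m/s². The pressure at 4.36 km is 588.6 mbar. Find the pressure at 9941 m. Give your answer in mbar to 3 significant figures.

P ≈ 290 mbar

Scale height: H = RT/g = 287 × 269 / 9.805 = 7873.8 m.
Between two levels, P₂ = P₁ exp(−Δz/H) with Δz = z₂ − z₁.
Δz = 9941.0 − 4360.0 = 5581.0 m; Δz/H = 5581.0/7873.8 = 0.70881.
P₂ = 588.6 × exp(−0.70881) = 588.6 × 0.49223 = 289.73 mbar.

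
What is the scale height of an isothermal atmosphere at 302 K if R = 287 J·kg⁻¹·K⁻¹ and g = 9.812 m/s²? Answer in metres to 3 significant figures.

The scale height of an isothermal atmosphere is H = RT/g.
H = 287 × 302 / 9.812 = 86674/9.812 = 8833.5 m.

H ≈ 8830 m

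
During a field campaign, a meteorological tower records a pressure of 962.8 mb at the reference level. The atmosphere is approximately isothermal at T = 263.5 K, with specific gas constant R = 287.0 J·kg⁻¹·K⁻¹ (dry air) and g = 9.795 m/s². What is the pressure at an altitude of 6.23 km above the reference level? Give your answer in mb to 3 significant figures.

P ≈ 430 mb

Scale height: H = RT/g = 287.0 × 263.5 / 9.795 = 7720.7 m.
Barometric formula: P = P₀ exp(−z/H).
z/H = 6230.0/7720.7 = 0.80692; exp(−0.80692) = 0.44623.
P = 962.8 × 0.44623 = 429.63 mb.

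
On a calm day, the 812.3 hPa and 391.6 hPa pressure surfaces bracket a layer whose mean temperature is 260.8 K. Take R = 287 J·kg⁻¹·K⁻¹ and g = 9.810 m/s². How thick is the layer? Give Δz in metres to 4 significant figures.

Hypsometric equation: Δz = (R T̄/g) ln(P₁/P₂).
R T̄/g = 287 × 260.8 / 9.810 = 7629.9 m.
ln(812.3/391.6) = ln(2.0743) = 0.72962.
Δz = 7629.9 × 0.72962 = 5566.9 m.

Δz ≈ 5567 m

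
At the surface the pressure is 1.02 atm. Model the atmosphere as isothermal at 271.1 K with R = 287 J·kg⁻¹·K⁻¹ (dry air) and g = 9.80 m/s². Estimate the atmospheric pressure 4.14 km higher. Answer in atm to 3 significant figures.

Scale height: H = RT/g = 287 × 271.1 / 9.80 = 7939.4 m.
Barometric formula: P = P₀ exp(−z/H).
z/H = 4140.0/7939.4 = 0.52145; exp(−0.52145) = 0.59366.
P = 1.02 × 0.59366 = 0.60553 atm.

P ≈ 0.606 atm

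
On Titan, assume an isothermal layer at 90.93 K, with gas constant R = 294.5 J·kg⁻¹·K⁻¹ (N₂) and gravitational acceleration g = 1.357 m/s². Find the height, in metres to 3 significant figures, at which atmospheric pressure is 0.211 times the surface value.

Scale height: H = RT/g = 294.5 × 90.93 / 1.357 = 19734 m.
Set P/P₀ = exp(−z/H) = 0.211, so z = −H ln(0.211).
−ln(0.211) = 1.5559; z = 19734 × 1.5559 = 30704 m.

z ≈ 30700 m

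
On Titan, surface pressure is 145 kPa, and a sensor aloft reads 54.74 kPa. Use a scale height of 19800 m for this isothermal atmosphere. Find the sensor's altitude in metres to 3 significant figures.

z ≈ 19300 m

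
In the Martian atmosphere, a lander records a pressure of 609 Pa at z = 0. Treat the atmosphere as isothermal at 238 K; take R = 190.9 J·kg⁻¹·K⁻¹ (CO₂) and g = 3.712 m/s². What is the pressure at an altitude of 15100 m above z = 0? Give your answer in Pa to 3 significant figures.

Scale height: H = RT/g = 190.9 × 238 / 3.712 = 12240 m.
Barometric formula: P = P₀ exp(−z/H).
z/H = 15100/12240 = 1.2337; exp(−1.2337) = 0.29121.
P = 609 × 0.29121 = 177.35 Pa.

P ≈ 177 Pa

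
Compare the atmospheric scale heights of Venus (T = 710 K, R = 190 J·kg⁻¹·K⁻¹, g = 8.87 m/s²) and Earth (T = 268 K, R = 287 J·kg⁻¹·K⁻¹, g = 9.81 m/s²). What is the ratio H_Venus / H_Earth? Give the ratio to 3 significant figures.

H = RT/g for each body.
H_Venus = 190 × 710 / 8.87 = 15209 m.
H_Earth = 287 × 268 / 9.81 = 7840.6 m.
H_Venus/H_Earth = 15209/7840.6 = 1.9398.

H_Venus/H_Earth ≈ 1.94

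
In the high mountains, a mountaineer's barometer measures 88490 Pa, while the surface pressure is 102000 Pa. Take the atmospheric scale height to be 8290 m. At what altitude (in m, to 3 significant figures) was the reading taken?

z ≈ 1180 m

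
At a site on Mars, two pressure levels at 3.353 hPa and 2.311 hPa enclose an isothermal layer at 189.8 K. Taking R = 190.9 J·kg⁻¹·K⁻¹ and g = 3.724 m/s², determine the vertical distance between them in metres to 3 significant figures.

Hypsometric equation: Δz = (R T̄/g) ln(P₁/P₂).
R T̄/g = 190.9 × 189.8 / 3.724 = 9729.5 m.
ln(3.353/2.311) = ln(1.4509) = 0.37218.
Δz = 9729.5 × 0.37218 = 3621.1 m.

Δz ≈ 3620 m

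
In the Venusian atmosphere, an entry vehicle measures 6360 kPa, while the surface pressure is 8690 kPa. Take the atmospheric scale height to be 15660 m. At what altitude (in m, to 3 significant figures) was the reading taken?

z ≈ 4890 m

Invert the barometric formula: z = H ln(P₀/P).
P₀/P = 8690/6360 = 1.3664; ln(1.3664) = 0.31218.
z = 15660 × 0.31218 = 4888.7 m.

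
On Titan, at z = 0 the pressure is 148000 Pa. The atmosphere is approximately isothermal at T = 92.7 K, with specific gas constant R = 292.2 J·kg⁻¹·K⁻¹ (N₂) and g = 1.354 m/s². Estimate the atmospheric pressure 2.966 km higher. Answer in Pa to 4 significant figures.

P ≈ 127600 Pa

Scale height: H = RT/g = 292.2 × 92.7 / 1.354 = 20005 m.
Barometric formula: P = P₀ exp(−z/H).
z/H = 2966.0/20005 = 0.14826; exp(−0.14826) = 0.86221.
P = 148000 × 0.86221 = 127610 Pa.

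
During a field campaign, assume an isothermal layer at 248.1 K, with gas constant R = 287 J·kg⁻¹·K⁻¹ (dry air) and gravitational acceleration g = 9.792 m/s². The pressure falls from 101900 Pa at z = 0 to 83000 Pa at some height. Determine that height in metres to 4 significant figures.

z ≈ 1492 m

Scale height: H = RT/g = 287 × 248.1 / 9.792 = 7271.7 m.
Invert the barometric formula: z = H ln(P₀/P).
P₀/P = 101900/83000 = 1.2277; ln(1.2277) = 0.20514.
z = 7271.7 × 0.20514 = 1491.7 m.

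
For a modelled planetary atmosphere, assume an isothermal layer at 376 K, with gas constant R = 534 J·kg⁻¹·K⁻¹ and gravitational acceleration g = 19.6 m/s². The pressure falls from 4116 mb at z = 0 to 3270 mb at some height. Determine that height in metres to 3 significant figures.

z ≈ 2360 m

Scale height: H = RT/g = 534 × 376 / 19.6 = 10244 m.
Invert the barometric formula: z = H ln(P₀/P).
P₀/P = 4116/3270 = 1.2587; ln(1.2587) = 0.23008.
z = 10244 × 0.23008 = 2356.9 m.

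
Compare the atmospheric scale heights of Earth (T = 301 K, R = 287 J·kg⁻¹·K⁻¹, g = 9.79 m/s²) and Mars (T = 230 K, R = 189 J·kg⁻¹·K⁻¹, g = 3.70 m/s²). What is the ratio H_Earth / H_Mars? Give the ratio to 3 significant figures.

H_Earth/H_Mars ≈ 0.751

H = RT/g for each body.
H_Earth = 287 × 301 / 9.79 = 8824.0 m.
H_Mars = 189 × 230 / 3.70 = 11749 m.
H_Earth/H_Mars = 8824.0/11749 = 0.75104.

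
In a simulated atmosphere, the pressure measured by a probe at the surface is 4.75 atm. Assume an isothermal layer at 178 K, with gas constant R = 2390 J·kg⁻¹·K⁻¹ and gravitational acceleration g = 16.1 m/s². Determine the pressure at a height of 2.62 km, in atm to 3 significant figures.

P ≈ 4.30 atm

Scale height: H = RT/g = 2390 × 178 / 16.1 = 26424 m.
Barometric formula: P = P₀ exp(−z/H).
z/H = 2620.0/26424 = 0.099152; exp(−0.099152) = 0.90561.
P = 4.75 × 0.90561 = 4.3016 atm.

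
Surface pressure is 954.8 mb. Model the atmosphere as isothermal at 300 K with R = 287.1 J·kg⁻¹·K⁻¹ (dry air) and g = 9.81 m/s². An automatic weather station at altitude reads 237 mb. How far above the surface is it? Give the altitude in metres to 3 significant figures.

Scale height: H = RT/g = 287.1 × 300 / 9.81 = 8779.8 m.
Invert the barometric formula: z = H ln(P₀/P).
P₀/P = 954.8/237 = 4.0287; ln(4.0287) = 1.3934.
z = 8779.8 × 1.3934 = 12234 m.

z ≈ 12200 m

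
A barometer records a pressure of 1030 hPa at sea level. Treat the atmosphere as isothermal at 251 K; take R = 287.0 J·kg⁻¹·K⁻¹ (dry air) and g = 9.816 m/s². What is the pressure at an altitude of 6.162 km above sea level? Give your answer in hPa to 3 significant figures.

P ≈ 445 hPa

Scale height: H = RT/g = 287.0 × 251 / 9.816 = 7338.7 m.
Barometric formula: P = P₀ exp(−z/H).
z/H = 6162.0/7338.7 = 0.83966; exp(−0.83966) = 0.43186.
P = 1030 × 0.43186 = 444.82 hPa.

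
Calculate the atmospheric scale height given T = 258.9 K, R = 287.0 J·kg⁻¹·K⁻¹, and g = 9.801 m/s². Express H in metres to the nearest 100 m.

H ≈ 7600 m

The scale height of an isothermal atmosphere is H = RT/g.
H = 287.0 × 258.9 / 9.801 = 74304/9.801 = 7581.3 m.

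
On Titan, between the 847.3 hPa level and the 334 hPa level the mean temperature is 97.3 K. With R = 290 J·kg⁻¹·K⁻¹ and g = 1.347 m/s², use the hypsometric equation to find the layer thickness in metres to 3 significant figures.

Δz ≈ 19500 m

Hypsometric equation: Δz = (R T̄/g) ln(P₁/P₂).
R T̄/g = 290 × 97.3 / 1.347 = 20948 m.
ln(847.3/334) = ln(2.5368) = 0.93090.
Δz = 20948 × 0.93090 = 19500 m.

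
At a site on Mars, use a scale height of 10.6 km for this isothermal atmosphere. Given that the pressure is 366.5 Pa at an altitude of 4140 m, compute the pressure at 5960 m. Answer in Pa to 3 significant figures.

Between two levels, P₂ = P₁ exp(−Δz/H) with Δz = z₂ − z₁.
Δz = 5960.0 − 4140.0 = 1820.0 m; Δz/H = 1820.0/10600 = 0.17170.
P₂ = 366.5 × exp(−0.17170) = 366.5 × 0.84223 = 308.68 Pa.

P ≈ 309 Pa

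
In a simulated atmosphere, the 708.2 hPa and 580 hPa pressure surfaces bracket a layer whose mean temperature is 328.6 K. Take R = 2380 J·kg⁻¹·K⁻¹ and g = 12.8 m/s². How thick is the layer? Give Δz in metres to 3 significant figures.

Δz ≈ 12200 m

Hypsometric equation: Δz = (R T̄/g) ln(P₁/P₂).
R T̄/g = 2380 × 328.6 / 12.8 = 61099 m.
ln(708.2/580) = ln(1.2210) = 0.19967.
Δz = 61099 × 0.19967 = 12200 m.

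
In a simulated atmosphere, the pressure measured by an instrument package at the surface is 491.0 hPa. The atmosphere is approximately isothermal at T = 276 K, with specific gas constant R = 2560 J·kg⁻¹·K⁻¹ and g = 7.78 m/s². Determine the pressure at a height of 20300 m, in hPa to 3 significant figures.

Scale height: H = RT/g = 2560 × 276 / 7.78 = 90817 m.
Barometric formula: P = P₀ exp(−z/H).
z/H = 20300/90817 = 0.22353; exp(−0.22353) = 0.79969.
P = 491.0 × 0.79969 = 392.65 hPa.

P ≈ 393 hPa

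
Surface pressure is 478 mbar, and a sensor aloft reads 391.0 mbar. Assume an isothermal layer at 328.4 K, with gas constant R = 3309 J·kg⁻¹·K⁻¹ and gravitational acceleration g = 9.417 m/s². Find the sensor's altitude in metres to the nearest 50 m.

z ≈ 23200 m

Scale height: H = RT/g = 3309 × 328.4 / 9.417 = 115400 m.
Invert the barometric formula: z = H ln(P₀/P).
P₀/P = 478/391.0 = 1.2225; ln(1.2225) = 0.20090.
z = 115400 × 0.20090 = 23184 m.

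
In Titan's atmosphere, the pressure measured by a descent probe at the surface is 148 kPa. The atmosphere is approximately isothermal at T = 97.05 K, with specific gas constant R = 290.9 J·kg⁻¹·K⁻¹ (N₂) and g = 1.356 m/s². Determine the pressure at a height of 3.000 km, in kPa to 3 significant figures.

P ≈ 128 kPa

Scale height: H = RT/g = 290.9 × 97.05 / 1.356 = 20820 m.
Barometric formula: P = P₀ exp(−z/H).
z/H = 3000.0/20820 = 0.14409; exp(−0.14409) = 0.86581.
P = 148 × 0.86581 = 128.14 kPa.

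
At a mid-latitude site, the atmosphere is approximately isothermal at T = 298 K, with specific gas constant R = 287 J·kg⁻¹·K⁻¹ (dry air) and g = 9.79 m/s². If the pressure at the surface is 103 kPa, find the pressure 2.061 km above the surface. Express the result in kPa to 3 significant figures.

P ≈ 81.4 kPa

Scale height: H = RT/g = 287 × 298 / 9.79 = 8736.1 m.
Barometric formula: P = P₀ exp(−z/H).
z/H = 2061.0/8736.1 = 0.23592; exp(−0.23592) = 0.78984.
P = 103 × 0.78984 = 81.354 kPa.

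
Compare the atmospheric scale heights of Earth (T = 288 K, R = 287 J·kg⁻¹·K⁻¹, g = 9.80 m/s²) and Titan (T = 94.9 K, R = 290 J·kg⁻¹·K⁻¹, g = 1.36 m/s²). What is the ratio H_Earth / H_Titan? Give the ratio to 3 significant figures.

H = RT/g for each body.
H_Earth = 287 × 288 / 9.80 = 8434.3 m.
H_Titan = 290 × 94.9 / 1.36 = 20236 m.
H_Earth/H_Titan = 8434.3/20236 = 0.41680.

H_Earth/H_Titan ≈ 0.417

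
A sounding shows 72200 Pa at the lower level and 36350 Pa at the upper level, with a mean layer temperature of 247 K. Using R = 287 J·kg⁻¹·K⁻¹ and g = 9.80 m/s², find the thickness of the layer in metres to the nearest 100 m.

Hypsometric equation: Δz = (R T̄/g) ln(P₁/P₂).
R T̄/g = 287 × 247 / 9.80 = 7233.6 m.
ln(72200/36350) = ln(1.9862) = 0.68622.
Δz = 7233.6 × 0.68622 = 4963.8 m.

Δz ≈ 5000 m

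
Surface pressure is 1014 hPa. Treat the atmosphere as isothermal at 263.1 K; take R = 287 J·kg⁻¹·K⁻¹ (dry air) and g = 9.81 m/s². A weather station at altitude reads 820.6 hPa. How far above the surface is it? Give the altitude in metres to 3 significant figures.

z ≈ 1630 m

Scale height: H = RT/g = 287 × 263.1 / 9.81 = 7697.2 m.
Invert the barometric formula: z = H ln(P₀/P).
P₀/P = 1014/820.6 = 1.2357; ln(1.2357) = 0.21164.
z = 7697.2 × 0.21164 = 1629.0 m.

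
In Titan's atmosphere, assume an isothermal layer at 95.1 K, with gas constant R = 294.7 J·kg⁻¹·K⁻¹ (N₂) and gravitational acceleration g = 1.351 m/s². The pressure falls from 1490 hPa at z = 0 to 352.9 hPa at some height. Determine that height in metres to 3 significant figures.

Scale height: H = RT/g = 294.7 × 95.1 / 1.351 = 20745 m.
Invert the barometric formula: z = H ln(P₀/P).
P₀/P = 1490/352.9 = 4.2222; ln(4.2222) = 1.4404.
z = 20745 × 1.4404 = 29881 m.

z ≈ 29900 m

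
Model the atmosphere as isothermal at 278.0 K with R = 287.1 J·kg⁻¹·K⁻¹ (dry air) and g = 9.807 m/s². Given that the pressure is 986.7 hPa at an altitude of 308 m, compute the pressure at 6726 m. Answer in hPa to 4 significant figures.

P ≈ 448.4 hPa

Scale height: H = RT/g = 287.1 × 278.0 / 9.807 = 8138.5 m.
Between two levels, P₂ = P₁ exp(−Δz/H) with Δz = z₂ − z₁.
Δz = 6726.0 − 308.00 = 6418.0 m; Δz/H = 6418.0/8138.5 = 0.78860.
P₂ = 986.7 × exp(−0.78860) = 986.7 × 0.45448 = 448.44 hPa.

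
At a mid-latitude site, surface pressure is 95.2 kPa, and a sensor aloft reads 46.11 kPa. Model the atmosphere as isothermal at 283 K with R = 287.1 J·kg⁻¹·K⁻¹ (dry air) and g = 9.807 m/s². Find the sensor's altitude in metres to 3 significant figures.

Scale height: H = RT/g = 287.1 × 283 / 9.807 = 8284.8 m.
Invert the barometric formula: z = H ln(P₀/P).
P₀/P = 95.2/46.11 = 2.0646; ln(2.0646) = 0.72494.
z = 8284.8 × 0.72494 = 6006.0 m.

z ≈ 6010 m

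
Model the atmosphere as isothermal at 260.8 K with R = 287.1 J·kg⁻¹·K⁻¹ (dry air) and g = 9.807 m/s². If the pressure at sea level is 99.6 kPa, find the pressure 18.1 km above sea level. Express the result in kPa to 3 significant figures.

P ≈ 9.30 kPa

Scale height: H = RT/g = 287.1 × 260.8 / 9.807 = 7634.9 m.
Barometric formula: P = P₀ exp(−z/H).
z/H = 18100/7634.9 = 2.3707; exp(−2.3707) = 0.093415.
P = 99.6 × 0.093415 = 9.3041 kPa.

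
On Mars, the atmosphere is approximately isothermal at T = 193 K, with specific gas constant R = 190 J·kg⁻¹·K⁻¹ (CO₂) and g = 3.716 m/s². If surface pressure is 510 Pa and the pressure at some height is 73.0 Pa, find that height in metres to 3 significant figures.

Scale height: H = RT/g = 190 × 193 / 3.716 = 9868.1 m.
Invert the barometric formula: z = H ln(P₀/P).
P₀/P = 510/73.0 = 6.9863; ln(6.9863) = 1.9440.
z = 9868.1 × 1.9440 = 19184 m.

z ≈ 19200 m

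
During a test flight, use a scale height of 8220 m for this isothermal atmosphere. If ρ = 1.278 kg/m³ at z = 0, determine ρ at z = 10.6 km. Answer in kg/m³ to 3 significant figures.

In an isothermal atmosphere, density decays like pressure: ρ = ρ₀ exp(−z/H).
z/H = 10600/8220.0 = 1.2895; exp(−1.2895) = 0.27541.
ρ = 1.278 × 0.27541 = 0.35197 kg/m³.

ρ ≈ 0.352 kg/m³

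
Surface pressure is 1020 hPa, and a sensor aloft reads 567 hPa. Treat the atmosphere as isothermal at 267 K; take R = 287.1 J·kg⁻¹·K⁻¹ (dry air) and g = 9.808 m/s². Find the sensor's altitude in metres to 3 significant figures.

Scale height: H = RT/g = 287.1 × 267 / 9.808 = 7815.6 m.
Invert the barometric formula: z = H ln(P₀/P).
P₀/P = 1020/567 = 1.7989; ln(1.7989) = 0.58718.
z = 7815.6 × 0.58718 = 4589.2 m.

z ≈ 4590 m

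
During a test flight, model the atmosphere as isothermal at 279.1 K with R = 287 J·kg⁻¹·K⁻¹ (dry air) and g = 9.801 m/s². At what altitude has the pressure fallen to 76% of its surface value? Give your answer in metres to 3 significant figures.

Scale height: H = RT/g = 287 × 279.1 / 9.801 = 8172.8 m.
Set P/P₀ = exp(−z/H) = 0.76, so z = −H ln(0.76).
−ln(0.76) = 0.27444; z = 8172.8 × 0.27444 = 2242.9 m.

z ≈ 2240 m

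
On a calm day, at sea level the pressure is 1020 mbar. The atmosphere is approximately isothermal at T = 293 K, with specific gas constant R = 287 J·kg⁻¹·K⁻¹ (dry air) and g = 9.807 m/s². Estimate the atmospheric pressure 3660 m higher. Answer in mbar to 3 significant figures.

Scale height: H = RT/g = 287 × 293 / 9.807 = 8574.6 m.
Barometric formula: P = P₀ exp(−z/H).
z/H = 3660.0/8574.6 = 0.42684; exp(−0.42684) = 0.65257.
P = 1020 × 0.65257 = 665.62 mbar.

P ≈ 666 mbar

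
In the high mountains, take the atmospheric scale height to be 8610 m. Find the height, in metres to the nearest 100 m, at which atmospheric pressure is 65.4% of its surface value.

z ≈ 3700 m

Set P/P₀ = exp(−z/H) = 0.654, so z = −H ln(0.654).
−ln(0.654) = 0.42465; z = 8610.0 × 0.42465 = 3656.2 m.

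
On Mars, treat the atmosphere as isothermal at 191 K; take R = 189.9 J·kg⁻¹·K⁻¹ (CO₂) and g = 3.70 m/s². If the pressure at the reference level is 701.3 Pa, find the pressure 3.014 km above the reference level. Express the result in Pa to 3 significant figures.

Scale height: H = RT/g = 189.9 × 191 / 3.70 = 9802.9 m.
Barometric formula: P = P₀ exp(−z/H).
z/H = 3014.0/9802.9 = 0.30746; exp(−0.30746) = 0.73531.
P = 701.3 × 0.73531 = 515.67 Pa.

P ≈ 516 Pa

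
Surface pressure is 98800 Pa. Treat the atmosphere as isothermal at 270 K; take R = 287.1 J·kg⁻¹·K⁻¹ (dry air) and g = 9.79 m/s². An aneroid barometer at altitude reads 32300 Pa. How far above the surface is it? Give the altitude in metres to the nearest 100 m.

z ≈ 8900 m

Scale height: H = RT/g = 287.1 × 270 / 9.79 = 7918.0 m.
Invert the barometric formula: z = H ln(P₀/P).
P₀/P = 98800/32300 = 3.0588; ln(3.0588) = 1.1180.
z = 7918.0 × 1.1180 = 8852.3 m.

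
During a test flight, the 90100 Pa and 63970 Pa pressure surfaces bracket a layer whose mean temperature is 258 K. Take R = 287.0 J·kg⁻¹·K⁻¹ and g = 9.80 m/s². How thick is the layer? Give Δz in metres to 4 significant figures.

Δz ≈ 2588 m

Hypsometric equation: Δz = (R T̄/g) ln(P₁/P₂).
R T̄/g = 287.0 × 258 / 9.80 = 7555.7 m.
ln(90100/63970) = ln(1.4085) = 0.34253.
Δz = 7555.7 × 0.34253 = 2588.1 m.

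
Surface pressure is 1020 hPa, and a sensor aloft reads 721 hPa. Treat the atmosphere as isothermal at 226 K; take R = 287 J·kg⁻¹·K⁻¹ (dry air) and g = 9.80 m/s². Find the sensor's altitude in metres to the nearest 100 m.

Scale height: H = RT/g = 287 × 226 / 9.80 = 6618.6 m.
Invert the barometric formula: z = H ln(P₀/P).
P₀/P = 1020/721 = 1.4147; ln(1.4147) = 0.34692.
z = 6618.6 × 0.34692 = 2296.1 m.

z ≈ 2300 m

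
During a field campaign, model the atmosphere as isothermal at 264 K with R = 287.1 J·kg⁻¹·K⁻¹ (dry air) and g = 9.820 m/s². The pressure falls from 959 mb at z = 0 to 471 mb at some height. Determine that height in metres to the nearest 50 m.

Scale height: H = RT/g = 287.1 × 264 / 9.820 = 7718.4 m.
Invert the barometric formula: z = H ln(P₀/P).
P₀/P = 959/471 = 2.0361; ln(2.0361) = 0.71104.
z = 7718.4 × 0.71104 = 5488.1 m.

z ≈ 5500 m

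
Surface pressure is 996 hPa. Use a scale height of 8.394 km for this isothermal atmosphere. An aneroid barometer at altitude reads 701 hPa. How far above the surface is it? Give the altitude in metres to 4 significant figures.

Invert the barometric formula: z = H ln(P₀/P).
P₀/P = 996/701 = 1.4208; ln(1.4208) = 0.35122.
z = 8394.0 × 0.35122 = 2948.1 m.

z ≈ 2948 m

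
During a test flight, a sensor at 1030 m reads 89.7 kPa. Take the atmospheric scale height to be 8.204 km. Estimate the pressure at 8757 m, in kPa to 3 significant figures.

P ≈ 35.0 kPa

Between two levels, P₂ = P₁ exp(−Δz/H) with Δz = z₂ − z₁.
Δz = 8757.0 − 1030.0 = 7727.0 m; Δz/H = 7727.0/8204.0 = 0.94186.
P₂ = 89.7 × exp(−0.94186) = 89.7 × 0.38990 = 34.974 kPa.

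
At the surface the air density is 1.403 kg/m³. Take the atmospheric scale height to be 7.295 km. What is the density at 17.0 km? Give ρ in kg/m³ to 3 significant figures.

In an isothermal atmosphere, density decays like pressure: ρ = ρ₀ exp(−z/H).
z/H = 17000/7295.0 = 2.3304; exp(−2.3304) = 0.097257.
ρ = 1.403 × 0.097257 = 0.13645 kg/m³.

ρ ≈ 0.136 kg/m³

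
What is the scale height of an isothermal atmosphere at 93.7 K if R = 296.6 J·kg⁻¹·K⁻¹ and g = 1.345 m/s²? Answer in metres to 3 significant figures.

H ≈ 20700 m

The scale height of an isothermal atmosphere is H = RT/g.
H = 296.6 × 93.7 / 1.345 = 27791/1.345 = 20662 m.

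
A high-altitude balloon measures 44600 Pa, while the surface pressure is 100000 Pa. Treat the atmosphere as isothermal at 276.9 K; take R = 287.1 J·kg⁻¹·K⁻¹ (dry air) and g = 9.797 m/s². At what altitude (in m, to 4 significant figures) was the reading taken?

z ≈ 6552 m

Scale height: H = RT/g = 287.1 × 276.9 / 9.797 = 8114.5 m.
Invert the barometric formula: z = H ln(P₀/P).
P₀/P = 100000/44600 = 2.2422; ln(2.2422) = 0.80746.
z = 8114.5 × 0.80746 = 6552.1 m.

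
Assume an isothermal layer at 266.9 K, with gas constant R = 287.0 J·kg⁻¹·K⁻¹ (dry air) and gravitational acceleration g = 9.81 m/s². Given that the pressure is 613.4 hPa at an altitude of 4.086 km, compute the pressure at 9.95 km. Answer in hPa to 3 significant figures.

P ≈ 289 hPa

Scale height: H = RT/g = 287.0 × 266.9 / 9.81 = 7808.4 m.
Between two levels, P₂ = P₁ exp(−Δz/H) with Δz = z₂ − z₁.
Δz = 9950.0 − 4086.0 = 5864.0 m; Δz/H = 5864.0/7808.4 = 0.75099.
P₂ = 613.4 × exp(−0.75099) = 613.4 × 0.47190 = 289.46 hPa.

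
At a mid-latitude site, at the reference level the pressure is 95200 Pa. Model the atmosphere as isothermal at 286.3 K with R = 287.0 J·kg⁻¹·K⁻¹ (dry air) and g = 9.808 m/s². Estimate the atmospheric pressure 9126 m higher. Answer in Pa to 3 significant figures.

P ≈ 32000 Pa

Scale height: H = RT/g = 287.0 × 286.3 / 9.808 = 8377.7 m.
Barometric formula: P = P₀ exp(−z/H).
z/H = 9126.0/8377.7 = 1.0893; exp(−1.0893) = 0.33645.
P = 95200 × 0.33645 = 32030 Pa.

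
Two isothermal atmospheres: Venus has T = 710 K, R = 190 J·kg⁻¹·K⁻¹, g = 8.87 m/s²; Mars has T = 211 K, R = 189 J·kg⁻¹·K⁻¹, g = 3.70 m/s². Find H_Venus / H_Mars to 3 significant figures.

H = RT/g for each body.
H_Venus = 190 × 710 / 8.87 = 15209 m.
H_Mars = 189 × 211 / 3.70 = 10778 m.
H_Venus/H_Mars = 15209/10778 = 1.4111.

H_Venus/H_Mars ≈ 1.41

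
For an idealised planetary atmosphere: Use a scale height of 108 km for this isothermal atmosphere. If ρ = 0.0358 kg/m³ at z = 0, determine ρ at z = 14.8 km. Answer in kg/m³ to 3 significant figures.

In an isothermal atmosphere, density decays like pressure: ρ = ρ₀ exp(−z/H).
z/H = 14800/108000 = 0.13704; exp(−0.13704) = 0.87194.
ρ = 0.0358 × 0.87194 = 0.031215 kg/m³.

ρ ≈ 0.0312 kg/m³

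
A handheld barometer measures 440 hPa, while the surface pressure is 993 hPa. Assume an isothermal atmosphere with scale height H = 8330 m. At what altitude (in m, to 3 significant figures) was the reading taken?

z ≈ 6780 m

Invert the barometric formula: z = H ln(P₀/P).
P₀/P = 993/440 = 2.2568; ln(2.2568) = 0.81395.
z = 8330.0 × 0.81395 = 6780.2 m.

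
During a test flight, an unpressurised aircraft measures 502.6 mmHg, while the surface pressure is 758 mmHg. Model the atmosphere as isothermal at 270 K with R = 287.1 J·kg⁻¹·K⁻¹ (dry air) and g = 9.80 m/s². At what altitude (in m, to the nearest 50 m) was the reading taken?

Scale height: H = RT/g = 287.1 × 270 / 9.80 = 7909.9 m.
Invert the barometric formula: z = H ln(P₀/P).
P₀/P = 758/502.6 = 1.5082; ln(1.5082) = 0.41092.
z = 7909.9 × 0.41092 = 3250.3 m.

z ≈ 3250 m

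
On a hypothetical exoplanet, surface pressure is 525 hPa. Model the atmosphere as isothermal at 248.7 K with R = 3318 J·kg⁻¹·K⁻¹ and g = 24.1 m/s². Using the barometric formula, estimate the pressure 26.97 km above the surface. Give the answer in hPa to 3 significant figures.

Scale height: H = RT/g = 3318 × 248.7 / 24.1 = 34240 m.
Barometric formula: P = P₀ exp(−z/H).
z/H = 26970/34240 = 0.78768; exp(−0.78768) = 0.45490.
P = 525 × 0.45490 = 238.82 hPa.

P ≈ 239 hPa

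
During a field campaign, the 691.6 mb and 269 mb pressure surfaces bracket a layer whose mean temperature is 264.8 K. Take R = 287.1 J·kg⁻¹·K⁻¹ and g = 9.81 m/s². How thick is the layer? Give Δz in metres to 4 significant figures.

Hypsometric equation: Δz = (R T̄/g) ln(P₁/P₂).
R T̄/g = 287.1 × 264.8 / 9.81 = 7749.7 m.
ln(691.6/269) = ln(2.5710) = 0.94429.
Δz = 7749.7 × 0.94429 = 7318.0 m.

Δz ≈ 7318 m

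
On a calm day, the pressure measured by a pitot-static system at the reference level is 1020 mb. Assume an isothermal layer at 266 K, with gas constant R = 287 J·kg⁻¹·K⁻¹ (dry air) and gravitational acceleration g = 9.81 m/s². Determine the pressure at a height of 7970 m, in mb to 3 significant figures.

P ≈ 366 mb

Scale height: H = RT/g = 287 × 266 / 9.81 = 7782.1 m.
Barometric formula: P = P₀ exp(−z/H).
z/H = 7970.0/7782.1 = 1.0241; exp(−1.0241) = 0.35912.
P = 1020 × 0.35912 = 366.30 mb.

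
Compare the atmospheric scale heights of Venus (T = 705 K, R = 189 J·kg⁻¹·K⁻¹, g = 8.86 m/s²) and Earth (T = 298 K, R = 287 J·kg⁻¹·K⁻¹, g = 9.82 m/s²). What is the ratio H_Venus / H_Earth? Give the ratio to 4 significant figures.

H_Venus/H_Earth ≈ 1.727

H = RT/g for each body.
H_Venus = 189 × 705 / 8.86 = 15039 m.
H_Earth = 287 × 298 / 9.82 = 8709.4 m.
H_Venus/H_Earth = 15039/8709.4 = 1.7268.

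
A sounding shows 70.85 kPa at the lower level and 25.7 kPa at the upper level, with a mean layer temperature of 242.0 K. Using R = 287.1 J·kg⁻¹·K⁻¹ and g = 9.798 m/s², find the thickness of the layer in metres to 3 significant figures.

Hypsometric equation: Δz = (R T̄/g) ln(P₁/P₂).
R T̄/g = 287.1 × 242.0 / 9.798 = 7091.1 m.
ln(70.85/25.7) = ln(2.7568) = 1.0141.
Δz = 7091.1 × 1.0141 = 7191.1 m.

Δz ≈ 7190 m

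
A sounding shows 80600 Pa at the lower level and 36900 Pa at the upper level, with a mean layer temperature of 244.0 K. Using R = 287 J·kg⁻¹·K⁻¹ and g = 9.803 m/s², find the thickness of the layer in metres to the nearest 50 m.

Δz ≈ 5600 m

Hypsometric equation: Δz = (R T̄/g) ln(P₁/P₂).
R T̄/g = 287 × 244.0 / 9.803 = 7143.5 m.
ln(80600/36900) = ln(2.1843) = 0.78130.
Δz = 7143.5 × 0.78130 = 5581.2 m.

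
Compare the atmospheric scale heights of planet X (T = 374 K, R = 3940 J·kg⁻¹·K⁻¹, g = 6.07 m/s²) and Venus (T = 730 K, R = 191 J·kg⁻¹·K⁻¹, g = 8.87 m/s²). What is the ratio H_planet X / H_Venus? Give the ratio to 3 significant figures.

H = RT/g for each body.
H_planet X = 3940 × 374 / 6.07 = 242760 m.
H_Venus = 191 × 730 / 8.87 = 15719 m.
H_planet X/H_Venus = 242760/15719 = 15.444.

H_planet X/H_Venus ≈ 15.4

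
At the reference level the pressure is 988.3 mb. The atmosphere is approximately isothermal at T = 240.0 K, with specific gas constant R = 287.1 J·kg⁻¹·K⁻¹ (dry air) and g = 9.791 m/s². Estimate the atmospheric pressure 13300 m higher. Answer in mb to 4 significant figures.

Scale height: H = RT/g = 287.1 × 240.0 / 9.791 = 7037.5 m.
Barometric formula: P = P₀ exp(−z/H).
z/H = 13300/7037.5 = 1.8899; exp(−1.8899) = 0.15109.
P = 988.3 × 0.15109 = 149.32 mb.

P ≈ 149.3 mb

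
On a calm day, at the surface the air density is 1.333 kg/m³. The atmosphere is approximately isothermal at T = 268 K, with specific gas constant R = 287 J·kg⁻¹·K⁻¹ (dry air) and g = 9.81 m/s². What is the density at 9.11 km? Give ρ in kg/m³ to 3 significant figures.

ρ ≈ 0.417 kg/m³

Scale height: H = RT/g = 287 × 268 / 9.81 = 7840.6 m.
In an isothermal atmosphere, density decays like pressure: ρ = ρ₀ exp(−z/H).
z/H = 9110.0/7840.6 = 1.1619; exp(−1.1619) = 0.31289.
ρ = 1.333 × 0.31289 = 0.41708 kg/m³.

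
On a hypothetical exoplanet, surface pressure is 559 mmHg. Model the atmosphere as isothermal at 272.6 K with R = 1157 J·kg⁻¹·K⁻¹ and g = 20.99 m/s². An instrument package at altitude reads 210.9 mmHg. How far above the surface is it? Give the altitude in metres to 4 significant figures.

Scale height: H = RT/g = 1157 × 272.6 / 20.99 = 15026 m.
Invert the barometric formula: z = H ln(P₀/P).
P₀/P = 559/210.9 = 2.6505; ln(2.6505) = 0.97475.
z = 15026 × 0.97475 = 14647 m.

z ≈ 14650 m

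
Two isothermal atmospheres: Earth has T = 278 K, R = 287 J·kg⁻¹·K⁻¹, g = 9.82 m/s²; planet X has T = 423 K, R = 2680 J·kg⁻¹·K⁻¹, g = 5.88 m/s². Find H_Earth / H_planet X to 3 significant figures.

H = RT/g for each body.
H_Earth = 287 × 278 / 9.82 = 8124.8 m.
H_planet X = 2680 × 423 / 5.88 = 192800 m.
H_Earth/H_planet X = 8124.8/192800 = 0.042141.

H_Earth/H_planet X ≈ 0.0421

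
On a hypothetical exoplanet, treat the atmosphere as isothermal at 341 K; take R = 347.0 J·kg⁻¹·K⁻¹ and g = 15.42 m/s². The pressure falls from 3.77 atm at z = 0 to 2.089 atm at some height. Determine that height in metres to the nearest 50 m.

z ≈ 4550 m

Scale height: H = RT/g = 347.0 × 341 / 15.42 = 7673.6 m.
Invert the barometric formula: z = H ln(P₀/P).
P₀/P = 3.77/2.089 = 1.8047; ln(1.8047) = 0.59039.
z = 7673.6 × 0.59039 = 4530.4 m.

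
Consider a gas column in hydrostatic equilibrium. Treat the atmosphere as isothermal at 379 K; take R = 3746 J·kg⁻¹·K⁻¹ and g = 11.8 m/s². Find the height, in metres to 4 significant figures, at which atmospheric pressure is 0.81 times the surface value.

z ≈ 25350 m

Scale height: H = RT/g = 3746 × 379 / 11.8 = 120320 m.
Set P/P₀ = exp(−z/H) = 0.81, so z = −H ln(0.81).
−ln(0.81) = 0.21072; z = 120320 × 0.21072 = 25354 m.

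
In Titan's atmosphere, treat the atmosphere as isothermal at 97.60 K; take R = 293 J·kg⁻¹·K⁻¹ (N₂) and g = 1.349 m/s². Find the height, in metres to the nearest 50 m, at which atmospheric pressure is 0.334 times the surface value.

Scale height: H = RT/g = 293 × 97.60 / 1.349 = 21199 m.
Set P/P₀ = exp(−z/H) = 0.334, so z = −H ln(0.334).
−ln(0.334) = 1.0966; z = 21199 × 1.0966 = 23247 m.

z ≈ 23250 m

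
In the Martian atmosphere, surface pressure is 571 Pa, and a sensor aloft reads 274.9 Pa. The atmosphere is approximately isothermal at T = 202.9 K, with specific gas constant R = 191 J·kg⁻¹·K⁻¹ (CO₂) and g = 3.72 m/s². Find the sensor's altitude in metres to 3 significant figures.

Scale height: H = RT/g = 191 × 202.9 / 3.72 = 10418 m.
Invert the barometric formula: z = H ln(P₀/P).
P₀/P = 571/274.9 = 2.0771; ln(2.0771) = 0.73097.
z = 10418 × 0.73097 = 7615.2 m.

z ≈ 7620 m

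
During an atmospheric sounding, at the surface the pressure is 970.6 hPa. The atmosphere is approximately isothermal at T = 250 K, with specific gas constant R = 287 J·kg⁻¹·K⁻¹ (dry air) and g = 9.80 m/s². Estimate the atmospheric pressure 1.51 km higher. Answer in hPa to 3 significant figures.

P ≈ 790 hPa

Scale height: H = RT/g = 287 × 250 / 9.80 = 7321.4 m.
Barometric formula: P = P₀ exp(−z/H).
z/H = 1510.0/7321.4 = 0.20624; exp(−0.20624) = 0.81364.
P = 970.6 × 0.81364 = 789.72 hPa.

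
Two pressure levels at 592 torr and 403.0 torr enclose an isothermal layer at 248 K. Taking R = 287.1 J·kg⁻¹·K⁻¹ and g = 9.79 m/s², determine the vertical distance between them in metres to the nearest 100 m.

Δz ≈ 2800 m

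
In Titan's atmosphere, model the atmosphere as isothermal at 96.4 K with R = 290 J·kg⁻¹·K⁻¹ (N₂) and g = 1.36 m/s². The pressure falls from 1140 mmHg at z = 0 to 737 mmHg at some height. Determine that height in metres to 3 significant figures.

Scale height: H = RT/g = 290 × 96.4 / 1.36 = 20556 m.
Invert the barometric formula: z = H ln(P₀/P).
P₀/P = 1140/737 = 1.5468; ln(1.5468) = 0.43619.
z = 20556 × 0.43619 = 8966.3 m.

z ≈ 8970 m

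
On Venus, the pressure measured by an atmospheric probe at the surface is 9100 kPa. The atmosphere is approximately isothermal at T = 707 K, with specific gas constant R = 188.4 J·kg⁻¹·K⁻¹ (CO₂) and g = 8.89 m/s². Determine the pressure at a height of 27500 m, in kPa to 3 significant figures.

P ≈ 1450 kPa

Scale height: H = RT/g = 188.4 × 707 / 8.89 = 14983 m.
Barometric formula: P = P₀ exp(−z/H).
z/H = 27500/14983 = 1.8354; exp(−1.8354) = 0.15955.
P = 9100 × 0.15955 = 1451.9 kPa.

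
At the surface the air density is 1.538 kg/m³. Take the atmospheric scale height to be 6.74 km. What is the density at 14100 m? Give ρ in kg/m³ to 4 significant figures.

ρ ≈ 0.1899 kg/m³

In an isothermal atmosphere, density decays like pressure: ρ = ρ₀ exp(−z/H).
z/H = 14100/6740.0 = 2.0920; exp(−2.0920) = 0.12344.
ρ = 1.538 × 0.12344 = 0.18985 kg/m³.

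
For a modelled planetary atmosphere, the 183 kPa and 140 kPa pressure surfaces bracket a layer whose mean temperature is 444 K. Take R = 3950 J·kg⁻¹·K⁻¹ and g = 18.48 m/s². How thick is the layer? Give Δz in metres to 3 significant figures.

Δz ≈ 25400 m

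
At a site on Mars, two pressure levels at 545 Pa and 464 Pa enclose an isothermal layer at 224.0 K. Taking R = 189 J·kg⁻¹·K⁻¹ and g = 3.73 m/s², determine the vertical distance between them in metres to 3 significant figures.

Hypsometric equation: Δz = (R T̄/g) ln(P₁/P₂).
R T̄/g = 189 × 224.0 / 3.73 = 11350 m.
ln(545/464) = ln(1.1746) = 0.16093.
Δz = 11350 × 0.16093 = 1826.6 m.

Δz ≈ 1830 m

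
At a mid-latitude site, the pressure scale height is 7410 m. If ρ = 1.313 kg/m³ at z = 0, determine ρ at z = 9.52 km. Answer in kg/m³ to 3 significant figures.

In an isothermal atmosphere, density decays like pressure: ρ = ρ₀ exp(−z/H).
z/H = 9520.0/7410.0 = 1.2848; exp(−1.2848) = 0.27671.
ρ = 1.313 × 0.27671 = 0.36332 kg/m³.

ρ ≈ 0.363 kg/m³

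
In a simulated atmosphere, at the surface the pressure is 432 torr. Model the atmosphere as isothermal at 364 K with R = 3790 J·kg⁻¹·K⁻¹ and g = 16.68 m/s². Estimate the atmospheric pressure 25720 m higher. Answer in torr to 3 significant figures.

P ≈ 317 torr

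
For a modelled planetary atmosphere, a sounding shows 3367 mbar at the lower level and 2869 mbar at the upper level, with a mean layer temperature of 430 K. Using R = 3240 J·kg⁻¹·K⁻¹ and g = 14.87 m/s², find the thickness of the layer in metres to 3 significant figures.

Δz ≈ 15000 m

Hypsometric equation: Δz = (R T̄/g) ln(P₁/P₂).
R T̄/g = 3240 × 430 / 14.87 = 93692 m.
ln(3367/2869) = ln(1.1736) = 0.16008.
Δz = 93692 × 0.16008 = 14998 m.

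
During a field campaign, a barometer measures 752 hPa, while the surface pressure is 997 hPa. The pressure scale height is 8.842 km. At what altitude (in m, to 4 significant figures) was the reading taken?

z ≈ 2494 m

Invert the barometric formula: z = H ln(P₀/P).
P₀/P = 997/752 = 1.3258; ln(1.3258) = 0.28202.
z = 8842.0 × 0.28202 = 2493.6 m.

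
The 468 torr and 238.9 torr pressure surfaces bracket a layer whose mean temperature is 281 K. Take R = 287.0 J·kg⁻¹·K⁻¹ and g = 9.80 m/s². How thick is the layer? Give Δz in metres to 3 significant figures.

Δz ≈ 5530 m

Hypsometric equation: Δz = (R T̄/g) ln(P₁/P₂).
R T̄/g = 287.0 × 281 / 9.80 = 8229.3 m.
ln(468/238.9) = ln(1.9590) = 0.67243.
Δz = 8229.3 × 0.67243 = 5533.6 m.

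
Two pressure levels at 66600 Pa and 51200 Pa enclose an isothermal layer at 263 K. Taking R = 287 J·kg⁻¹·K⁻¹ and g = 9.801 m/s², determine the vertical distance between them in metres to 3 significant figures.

Δz ≈ 2030 m

Hypsometric equation: Δz = (R T̄/g) ln(P₁/P₂).
R T̄/g = 287 × 263 / 9.801 = 7701.4 m.
ln(66600/51200) = ln(1.3008) = 0.26298.
Δz = 7701.4 × 0.26298 = 2025.3 m.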